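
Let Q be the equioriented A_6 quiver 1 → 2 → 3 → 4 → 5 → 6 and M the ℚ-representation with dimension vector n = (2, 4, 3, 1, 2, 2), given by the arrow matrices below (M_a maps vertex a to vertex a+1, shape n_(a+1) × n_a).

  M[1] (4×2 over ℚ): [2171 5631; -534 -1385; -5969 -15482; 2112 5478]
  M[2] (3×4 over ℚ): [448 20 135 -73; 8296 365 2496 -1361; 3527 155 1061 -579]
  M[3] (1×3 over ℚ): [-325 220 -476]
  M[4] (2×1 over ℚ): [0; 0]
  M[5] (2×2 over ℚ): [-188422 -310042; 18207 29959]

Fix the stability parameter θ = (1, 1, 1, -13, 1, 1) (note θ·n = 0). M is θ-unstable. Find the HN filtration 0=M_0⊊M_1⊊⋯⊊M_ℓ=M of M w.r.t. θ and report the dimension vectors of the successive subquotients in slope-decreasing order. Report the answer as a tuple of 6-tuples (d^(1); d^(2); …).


Interval decomposition of M: I[1,3], I[1,4], I[2,2], I[2,3], I[5,6]^2.
HN type (ℓ=2): μ^(1)=1; μ^(2)=-5/2

((1, 3, 2, 0, 2, 2); (1, 1, 1, 1, 0, 0))


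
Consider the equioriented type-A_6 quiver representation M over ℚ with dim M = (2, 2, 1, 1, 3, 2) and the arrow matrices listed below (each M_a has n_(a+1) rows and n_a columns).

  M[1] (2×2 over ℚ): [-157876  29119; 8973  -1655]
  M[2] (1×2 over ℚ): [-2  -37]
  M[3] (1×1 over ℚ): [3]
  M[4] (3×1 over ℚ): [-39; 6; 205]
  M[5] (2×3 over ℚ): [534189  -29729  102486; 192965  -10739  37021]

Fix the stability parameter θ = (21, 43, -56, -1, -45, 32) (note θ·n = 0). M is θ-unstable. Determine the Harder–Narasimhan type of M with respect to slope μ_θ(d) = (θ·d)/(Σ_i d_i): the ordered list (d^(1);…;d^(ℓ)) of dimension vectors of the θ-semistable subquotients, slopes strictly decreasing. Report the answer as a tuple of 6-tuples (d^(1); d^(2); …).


Interval decomposition of M: I[1,2], I[1,6], I[5,5], I[5,6].
HN type (ℓ=5): μ^(1)=43; μ^(2)=32; μ^(3)=21; μ^(4)=-38/5; μ^(5)=-45

((0, 1, 0, 0, 0, 0); (0, 0, 0, 0, 0, 2); (1, 0, 0, 0, 0, 0); (1, 1, 1, 1, 1, 0); (0, 0, 0, 0, 2, 0))


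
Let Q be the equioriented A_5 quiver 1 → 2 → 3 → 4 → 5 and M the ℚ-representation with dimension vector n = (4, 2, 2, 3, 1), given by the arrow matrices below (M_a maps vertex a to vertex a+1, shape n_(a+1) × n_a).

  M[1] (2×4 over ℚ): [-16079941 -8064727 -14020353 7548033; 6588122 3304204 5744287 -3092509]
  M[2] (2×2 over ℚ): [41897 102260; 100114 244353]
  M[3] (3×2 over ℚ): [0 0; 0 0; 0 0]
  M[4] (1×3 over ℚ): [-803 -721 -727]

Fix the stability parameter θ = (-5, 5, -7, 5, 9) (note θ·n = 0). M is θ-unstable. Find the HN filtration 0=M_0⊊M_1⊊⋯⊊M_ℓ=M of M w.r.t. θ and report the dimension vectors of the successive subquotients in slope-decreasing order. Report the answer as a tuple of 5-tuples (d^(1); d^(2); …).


Via rank(M_{q-1}∘⋯∘M_p): M ≅ I[1,1]^2, I[1,3]^2, I[4,4]^2, I[4,5].
μ_θ-semistable layers: μ^(1)=9; μ^(2)=5; μ^(3)=-1; μ^(4)=-5

((0, 0, 0, 0, 1); (0, 0, 0, 3, 0); (0, 2, 2, 0, 0); (4, 0, 0, 0, 0))


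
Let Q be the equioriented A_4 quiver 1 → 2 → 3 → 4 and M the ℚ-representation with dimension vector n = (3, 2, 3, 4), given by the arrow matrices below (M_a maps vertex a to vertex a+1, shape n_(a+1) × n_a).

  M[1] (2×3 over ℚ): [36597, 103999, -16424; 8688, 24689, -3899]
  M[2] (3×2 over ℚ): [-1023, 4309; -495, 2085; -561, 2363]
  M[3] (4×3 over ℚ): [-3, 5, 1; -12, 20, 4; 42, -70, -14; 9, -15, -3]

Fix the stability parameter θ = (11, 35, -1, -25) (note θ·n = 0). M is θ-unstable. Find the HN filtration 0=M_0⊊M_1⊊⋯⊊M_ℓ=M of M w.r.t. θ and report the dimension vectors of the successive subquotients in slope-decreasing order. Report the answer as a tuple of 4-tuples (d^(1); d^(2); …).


Interval decomposition of M: I[1,1], I[1,2], I[1,4], I[3,3]^2, I[4,4]^3.
HN type (ℓ=5): μ^(1)=35; μ^(2)=11; μ^(3)=5; μ^(4)=-1; μ^(5)=-25

((0, 1, 0, 0); (2, 0, 0, 0); (1, 1, 1, 1); (0, 0, 2, 0); (0, 0, 0, 3))


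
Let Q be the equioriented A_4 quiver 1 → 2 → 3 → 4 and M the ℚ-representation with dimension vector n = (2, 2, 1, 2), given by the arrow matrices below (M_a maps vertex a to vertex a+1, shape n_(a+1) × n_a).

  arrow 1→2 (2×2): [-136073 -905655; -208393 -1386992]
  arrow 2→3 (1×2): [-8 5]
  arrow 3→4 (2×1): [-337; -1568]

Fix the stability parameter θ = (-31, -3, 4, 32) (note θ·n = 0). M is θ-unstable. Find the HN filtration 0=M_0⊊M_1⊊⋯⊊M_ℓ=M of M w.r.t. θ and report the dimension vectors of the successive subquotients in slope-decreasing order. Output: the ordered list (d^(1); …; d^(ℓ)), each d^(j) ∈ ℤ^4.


Interval decomposition of M: I[1,2], I[1,4], I[4,4].
HN type (ℓ=4): μ^(1)=32; μ^(2)=4; μ^(3)=-3; μ^(4)=-31

((0, 0, 0, 2); (0, 0, 1, 0); (0, 2, 0, 0); (2, 0, 0, 0))


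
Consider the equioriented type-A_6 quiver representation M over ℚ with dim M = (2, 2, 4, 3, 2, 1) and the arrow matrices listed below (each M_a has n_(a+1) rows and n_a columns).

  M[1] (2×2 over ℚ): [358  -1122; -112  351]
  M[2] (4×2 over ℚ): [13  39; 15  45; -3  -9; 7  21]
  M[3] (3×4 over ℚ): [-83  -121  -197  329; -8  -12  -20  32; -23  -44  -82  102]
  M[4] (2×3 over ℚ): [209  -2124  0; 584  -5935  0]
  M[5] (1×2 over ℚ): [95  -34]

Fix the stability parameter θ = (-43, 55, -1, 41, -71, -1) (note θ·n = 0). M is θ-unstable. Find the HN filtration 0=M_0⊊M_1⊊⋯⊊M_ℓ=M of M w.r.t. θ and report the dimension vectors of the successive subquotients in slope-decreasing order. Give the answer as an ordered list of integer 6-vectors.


Barcode: M ≅ I[1,2], I[1,4], I[3,3], I[3,5], I[3,6]. HN layers by μ_θ (6 steps, strictly decreasing):
  μ^(1)=55; μ^(2)=41; μ^(3)=27; μ^(4)=-1; μ^(5)=-31/3; μ^(6)=-43

((0, 1, 0, 0, 0, 0); (0, 0, 0, 1, 0, 0); (0, 1, 1, 0, 0, 0); (0, 0, 1, 0, 0, 1); (0, 0, 2, 2, 2, 0); (2, 0, 0, 0, 0, 0))


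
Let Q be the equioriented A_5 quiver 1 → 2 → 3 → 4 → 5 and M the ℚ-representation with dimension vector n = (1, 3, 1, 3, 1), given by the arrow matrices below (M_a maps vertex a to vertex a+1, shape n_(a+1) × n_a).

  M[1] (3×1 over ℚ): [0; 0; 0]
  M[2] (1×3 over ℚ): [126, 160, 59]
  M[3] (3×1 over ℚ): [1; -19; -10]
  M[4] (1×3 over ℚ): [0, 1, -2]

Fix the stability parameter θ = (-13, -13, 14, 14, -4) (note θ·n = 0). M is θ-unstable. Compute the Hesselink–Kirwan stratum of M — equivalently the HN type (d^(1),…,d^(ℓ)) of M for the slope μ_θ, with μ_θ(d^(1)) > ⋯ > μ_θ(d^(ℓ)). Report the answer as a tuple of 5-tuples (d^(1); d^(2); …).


Interval decomposition of M: I[1,1], I[2,2]^2, I[2,5], I[4,4]^2.
HN type (ℓ=3): μ^(1)=14; μ^(2)=8; μ^(3)=-13

((0, 0, 0, 2, 0); (0, 0, 1, 1, 1); (1, 3, 0, 0, 0))


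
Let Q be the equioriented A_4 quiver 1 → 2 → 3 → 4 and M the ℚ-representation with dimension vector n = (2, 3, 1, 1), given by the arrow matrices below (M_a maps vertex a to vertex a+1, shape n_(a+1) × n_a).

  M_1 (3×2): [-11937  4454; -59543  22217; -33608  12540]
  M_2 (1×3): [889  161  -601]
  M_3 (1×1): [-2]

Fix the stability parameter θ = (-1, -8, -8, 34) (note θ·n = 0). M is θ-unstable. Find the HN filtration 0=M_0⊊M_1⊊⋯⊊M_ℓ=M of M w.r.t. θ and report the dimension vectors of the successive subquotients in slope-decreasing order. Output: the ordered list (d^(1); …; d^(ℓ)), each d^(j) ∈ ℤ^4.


Interval decomposition of M: I[1,2], I[1,4], I[2,2].
HN type (ℓ=4): μ^(1)=34; μ^(2)=-9/2; μ^(3)=-17/3; μ^(4)=-8

((0, 0, 0, 1); (1, 1, 0, 0); (1, 1, 1, 0); (0, 1, 0, 0))


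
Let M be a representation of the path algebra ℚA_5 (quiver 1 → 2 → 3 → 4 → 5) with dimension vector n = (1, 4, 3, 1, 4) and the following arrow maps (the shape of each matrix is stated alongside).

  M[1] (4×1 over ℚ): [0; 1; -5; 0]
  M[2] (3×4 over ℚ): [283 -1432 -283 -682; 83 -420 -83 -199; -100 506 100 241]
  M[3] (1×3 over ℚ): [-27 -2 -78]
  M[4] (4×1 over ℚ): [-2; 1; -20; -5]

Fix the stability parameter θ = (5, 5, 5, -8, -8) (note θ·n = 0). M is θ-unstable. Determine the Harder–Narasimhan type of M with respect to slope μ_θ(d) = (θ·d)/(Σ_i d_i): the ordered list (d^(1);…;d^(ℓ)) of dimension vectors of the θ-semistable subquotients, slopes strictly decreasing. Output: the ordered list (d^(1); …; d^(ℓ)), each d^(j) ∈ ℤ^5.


Interval decomposition of M: I[1,5], I[2,2], I[2,3]^2, I[5,5]^3.
HN type (ℓ=3): μ^(1)=5; μ^(2)=-1/5; μ^(3)=-8

((0, 3, 2, 0, 0); (1, 1, 1, 1, 1); (0, 0, 0, 0, 3))


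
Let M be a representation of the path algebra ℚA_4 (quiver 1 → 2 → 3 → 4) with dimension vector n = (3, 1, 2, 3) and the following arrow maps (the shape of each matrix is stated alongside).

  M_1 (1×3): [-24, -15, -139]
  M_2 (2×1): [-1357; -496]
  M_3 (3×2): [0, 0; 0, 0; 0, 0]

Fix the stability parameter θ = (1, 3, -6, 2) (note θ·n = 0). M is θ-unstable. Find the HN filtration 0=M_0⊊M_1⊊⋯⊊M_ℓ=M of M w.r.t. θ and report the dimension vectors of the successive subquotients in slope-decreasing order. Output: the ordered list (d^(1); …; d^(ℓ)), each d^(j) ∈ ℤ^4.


Interval decomposition of M: I[1,1]^2, I[1,3], I[3,3], I[4,4]^3.
HN type (ℓ=4): μ^(1)=2; μ^(2)=1; μ^(3)=-2/3; μ^(4)=-6

((0, 0, 0, 3); (2, 0, 0, 0); (1, 1, 1, 0); (0, 0, 1, 0))


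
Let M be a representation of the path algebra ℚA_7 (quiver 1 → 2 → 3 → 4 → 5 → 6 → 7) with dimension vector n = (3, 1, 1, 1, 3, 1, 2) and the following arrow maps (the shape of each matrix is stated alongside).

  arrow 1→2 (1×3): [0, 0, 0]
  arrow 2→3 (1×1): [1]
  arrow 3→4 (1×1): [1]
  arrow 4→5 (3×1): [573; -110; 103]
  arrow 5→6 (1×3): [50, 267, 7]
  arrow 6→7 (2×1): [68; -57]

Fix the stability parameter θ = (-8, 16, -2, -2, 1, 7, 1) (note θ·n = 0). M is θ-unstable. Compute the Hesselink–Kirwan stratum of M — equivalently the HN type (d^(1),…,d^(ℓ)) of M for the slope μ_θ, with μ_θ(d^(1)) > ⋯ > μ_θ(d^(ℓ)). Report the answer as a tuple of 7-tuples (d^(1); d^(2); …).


Via rank(M_{q-1}∘⋯∘M_p): M ≅ I[1,1]^3, I[2,7], I[5,5]^2, I[7,7].
μ_θ-semistable layers: μ^(1)=4; μ^(2)=13/4; μ^(3)=1; μ^(4)=-8

((0, 0, 0, 0, 0, 1, 1); (0, 1, 1, 1, 1, 0, 0); (0, 0, 0, 0, 2, 0, 1); (3, 0, 0, 0, 0, 0, 0))


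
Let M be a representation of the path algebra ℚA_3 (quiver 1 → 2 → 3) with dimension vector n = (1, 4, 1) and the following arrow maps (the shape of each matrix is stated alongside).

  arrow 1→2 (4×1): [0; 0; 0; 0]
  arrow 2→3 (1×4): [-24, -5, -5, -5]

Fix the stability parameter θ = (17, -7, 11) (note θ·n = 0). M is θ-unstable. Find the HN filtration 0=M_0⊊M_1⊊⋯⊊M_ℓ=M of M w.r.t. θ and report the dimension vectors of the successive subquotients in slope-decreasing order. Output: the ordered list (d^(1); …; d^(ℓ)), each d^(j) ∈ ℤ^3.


Barcode: M ≅ I[1,1], I[2,2]^3, I[2,3]. HN layers by μ_θ (3 steps, strictly decreasing):
  μ^(1)=17; μ^(2)=11; μ^(3)=-7

((1, 0, 0); (0, 0, 1); (0, 4, 0))


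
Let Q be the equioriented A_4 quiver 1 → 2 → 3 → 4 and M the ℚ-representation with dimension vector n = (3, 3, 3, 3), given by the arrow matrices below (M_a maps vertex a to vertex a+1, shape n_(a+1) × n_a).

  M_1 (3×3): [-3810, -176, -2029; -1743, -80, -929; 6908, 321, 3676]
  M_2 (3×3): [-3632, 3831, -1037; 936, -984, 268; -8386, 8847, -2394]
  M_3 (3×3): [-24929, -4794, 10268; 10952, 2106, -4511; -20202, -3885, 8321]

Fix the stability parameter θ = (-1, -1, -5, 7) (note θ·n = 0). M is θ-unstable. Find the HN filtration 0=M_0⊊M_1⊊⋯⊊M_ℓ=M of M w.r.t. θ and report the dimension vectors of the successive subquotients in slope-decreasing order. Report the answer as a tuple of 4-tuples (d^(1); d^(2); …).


Via rank(M_{q-1}∘⋯∘M_p): M ≅ I[1,2], I[1,4]^2, I[3,4].
μ_θ-semistable layers: μ^(1)=7; μ^(2)=-1; μ^(3)=-7/3; μ^(4)=-5

((0, 0, 0, 3); (1, 1, 0, 0); (2, 2, 2, 0); (0, 0, 1, 0))


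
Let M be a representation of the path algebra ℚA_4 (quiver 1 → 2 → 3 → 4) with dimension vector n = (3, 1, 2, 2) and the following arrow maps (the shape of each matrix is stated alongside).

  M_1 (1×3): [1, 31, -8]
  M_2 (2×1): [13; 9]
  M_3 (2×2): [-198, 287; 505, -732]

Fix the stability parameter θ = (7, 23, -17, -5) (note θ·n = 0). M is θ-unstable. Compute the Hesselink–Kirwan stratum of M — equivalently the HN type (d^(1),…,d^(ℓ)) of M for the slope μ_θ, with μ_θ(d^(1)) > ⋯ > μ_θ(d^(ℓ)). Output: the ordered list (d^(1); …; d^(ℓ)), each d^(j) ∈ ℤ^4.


Via rank(M_{q-1}∘⋯∘M_p): M ≅ I[1,1]^2, I[1,4], I[3,4].
μ_θ-semistable layers: μ^(1)=7; μ^(2)=2; μ^(3)=-5; μ^(4)=-17

((2, 0, 0, 0); (1, 1, 1, 1); (0, 0, 0, 1); (0, 0, 1, 0))


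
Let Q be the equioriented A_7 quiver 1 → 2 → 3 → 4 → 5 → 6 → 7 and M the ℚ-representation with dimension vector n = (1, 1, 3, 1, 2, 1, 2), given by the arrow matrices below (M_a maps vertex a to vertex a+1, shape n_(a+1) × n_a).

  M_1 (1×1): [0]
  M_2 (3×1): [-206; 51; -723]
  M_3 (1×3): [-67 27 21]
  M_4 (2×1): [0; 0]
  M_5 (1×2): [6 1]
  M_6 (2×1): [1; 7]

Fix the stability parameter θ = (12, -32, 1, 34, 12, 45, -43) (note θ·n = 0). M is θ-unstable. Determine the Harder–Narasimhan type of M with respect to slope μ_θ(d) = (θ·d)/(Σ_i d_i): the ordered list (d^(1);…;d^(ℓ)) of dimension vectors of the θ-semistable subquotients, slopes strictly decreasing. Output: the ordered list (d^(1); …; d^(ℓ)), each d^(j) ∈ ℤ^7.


Via rank(M_{q-1}∘⋯∘M_p): M ≅ I[1,1], I[2,4], I[3,3]^2, I[5,5], I[5,7], I[7,7].
μ_θ-semistable layers: μ^(1)=34; μ^(2)=12; μ^(3)=14/3; μ^(4)=1; μ^(5)=-32; μ^(6)=-43

((0, 0, 0, 1, 0, 0, 0); (1, 0, 0, 0, 1, 0, 0); (0, 0, 0, 0, 1, 1, 1); (0, 0, 3, 0, 0, 0, 0); (0, 1, 0, 0, 0, 0, 0); (0, 0, 0, 0, 0, 0, 1))


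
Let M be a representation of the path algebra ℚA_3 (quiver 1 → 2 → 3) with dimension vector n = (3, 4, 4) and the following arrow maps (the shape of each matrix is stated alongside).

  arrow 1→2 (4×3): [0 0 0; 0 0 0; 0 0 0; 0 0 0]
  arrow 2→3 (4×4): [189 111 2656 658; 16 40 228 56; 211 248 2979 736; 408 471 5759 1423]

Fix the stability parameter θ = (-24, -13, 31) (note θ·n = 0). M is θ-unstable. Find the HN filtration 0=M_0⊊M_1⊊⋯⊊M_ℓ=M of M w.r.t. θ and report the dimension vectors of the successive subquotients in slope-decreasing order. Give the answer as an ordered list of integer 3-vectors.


Via rank(M_{q-1}∘⋯∘M_p): M ≅ I[1,1]^3, I[2,3]^4.
μ_θ-semistable layers: μ^(1)=31; μ^(2)=-13; μ^(3)=-24

((0, 0, 4); (0, 4, 0); (3, 0, 0))


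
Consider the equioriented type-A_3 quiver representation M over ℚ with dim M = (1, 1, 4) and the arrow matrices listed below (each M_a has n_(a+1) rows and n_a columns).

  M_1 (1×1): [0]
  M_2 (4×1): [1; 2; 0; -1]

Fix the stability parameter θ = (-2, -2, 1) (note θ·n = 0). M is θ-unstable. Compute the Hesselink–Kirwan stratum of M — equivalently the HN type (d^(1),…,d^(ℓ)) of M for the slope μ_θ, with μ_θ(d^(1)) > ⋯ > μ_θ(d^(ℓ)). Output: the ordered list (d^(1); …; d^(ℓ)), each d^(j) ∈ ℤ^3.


Via rank(M_{q-1}∘⋯∘M_p): M ≅ I[1,1], I[2,3], I[3,3]^3.
μ_θ-semistable layers: μ^(1)=1; μ^(2)=-2

((0, 0, 4); (1, 1, 0))


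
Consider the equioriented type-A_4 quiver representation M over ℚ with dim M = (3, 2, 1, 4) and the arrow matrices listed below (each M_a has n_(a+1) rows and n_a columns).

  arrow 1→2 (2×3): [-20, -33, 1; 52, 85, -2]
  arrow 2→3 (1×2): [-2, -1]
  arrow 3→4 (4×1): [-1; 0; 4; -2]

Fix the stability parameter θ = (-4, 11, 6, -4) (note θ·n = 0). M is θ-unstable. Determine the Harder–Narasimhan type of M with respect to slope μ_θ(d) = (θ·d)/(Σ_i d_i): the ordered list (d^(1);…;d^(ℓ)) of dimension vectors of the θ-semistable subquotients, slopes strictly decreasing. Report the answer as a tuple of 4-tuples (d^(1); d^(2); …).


Barcode: M ≅ I[1,1], I[1,2], I[1,4], I[4,4]^3. HN layers by μ_θ (3 steps, strictly decreasing):
  μ^(1)=11; μ^(2)=13/3; μ^(3)=-4

((0, 1, 0, 0); (0, 1, 1, 1); (3, 0, 0, 3))


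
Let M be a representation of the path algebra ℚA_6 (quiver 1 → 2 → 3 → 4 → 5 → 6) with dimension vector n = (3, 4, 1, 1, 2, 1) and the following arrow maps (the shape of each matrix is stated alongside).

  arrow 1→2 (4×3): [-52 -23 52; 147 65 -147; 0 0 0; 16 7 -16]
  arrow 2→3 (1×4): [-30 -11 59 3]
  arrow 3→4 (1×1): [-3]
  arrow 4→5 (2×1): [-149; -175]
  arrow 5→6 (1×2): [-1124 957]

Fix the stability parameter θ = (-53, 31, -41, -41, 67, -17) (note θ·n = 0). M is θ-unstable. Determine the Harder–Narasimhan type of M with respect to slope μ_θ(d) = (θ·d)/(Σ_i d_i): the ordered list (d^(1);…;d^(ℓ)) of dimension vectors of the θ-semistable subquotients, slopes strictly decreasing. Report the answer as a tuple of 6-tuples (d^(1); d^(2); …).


Interval decomposition of M: I[1,1], I[1,2], I[1,6], I[2,2]^2, I[5,5].
HN type (ℓ=5): μ^(1)=67; μ^(2)=31; μ^(3)=25; μ^(4)=-17; μ^(5)=-53

((0, 0, 0, 0, 1, 0); (0, 3, 0, 0, 0, 0); (0, 0, 0, 0, 1, 1); (0, 1, 1, 1, 0, 0); (3, 0, 0, 0, 0, 0))


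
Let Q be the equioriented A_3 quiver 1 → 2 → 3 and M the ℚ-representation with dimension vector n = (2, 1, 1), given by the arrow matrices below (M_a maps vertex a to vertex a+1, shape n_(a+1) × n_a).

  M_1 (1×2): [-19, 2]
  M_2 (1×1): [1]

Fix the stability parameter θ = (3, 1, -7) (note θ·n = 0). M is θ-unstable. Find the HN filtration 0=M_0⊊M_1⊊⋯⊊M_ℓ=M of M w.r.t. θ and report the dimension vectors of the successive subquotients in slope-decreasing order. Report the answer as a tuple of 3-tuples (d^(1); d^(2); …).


Barcode: M ≅ I[1,1], I[1,3]. HN layers by μ_θ (2 steps, strictly decreasing):
  μ^(1)=3; μ^(2)=-1

((1, 0, 0); (1, 1, 1))


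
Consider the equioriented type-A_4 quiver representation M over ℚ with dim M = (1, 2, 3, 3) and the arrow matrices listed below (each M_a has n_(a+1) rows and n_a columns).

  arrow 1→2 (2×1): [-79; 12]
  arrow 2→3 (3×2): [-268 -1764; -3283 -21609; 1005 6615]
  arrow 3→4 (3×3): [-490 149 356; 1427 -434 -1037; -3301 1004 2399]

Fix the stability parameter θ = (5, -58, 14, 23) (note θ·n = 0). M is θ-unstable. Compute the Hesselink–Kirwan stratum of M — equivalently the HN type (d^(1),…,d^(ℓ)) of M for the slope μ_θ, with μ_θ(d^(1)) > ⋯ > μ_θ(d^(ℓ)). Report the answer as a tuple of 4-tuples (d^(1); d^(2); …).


Interval decomposition of M: I[1,4], I[2,2], I[3,3], I[3,4], I[4,4].
HN type (ℓ=4): μ^(1)=23; μ^(2)=14; μ^(3)=-53/2; μ^(4)=-58

((0, 0, 0, 3); (0, 0, 3, 0); (1, 1, 0, 0); (0, 1, 0, 0))


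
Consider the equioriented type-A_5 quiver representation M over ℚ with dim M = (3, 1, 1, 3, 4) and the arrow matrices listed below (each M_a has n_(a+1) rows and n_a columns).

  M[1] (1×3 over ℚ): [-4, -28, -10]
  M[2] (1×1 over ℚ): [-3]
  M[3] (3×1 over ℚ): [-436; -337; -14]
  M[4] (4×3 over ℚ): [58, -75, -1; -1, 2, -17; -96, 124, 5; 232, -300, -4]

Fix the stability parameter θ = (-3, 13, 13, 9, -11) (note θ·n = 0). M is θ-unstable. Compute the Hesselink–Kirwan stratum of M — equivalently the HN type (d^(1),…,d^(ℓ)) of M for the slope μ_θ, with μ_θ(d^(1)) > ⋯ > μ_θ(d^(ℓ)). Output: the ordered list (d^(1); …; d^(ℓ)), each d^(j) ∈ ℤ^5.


Interval decomposition of M: I[1,1]^2, I[1,5], I[4,5]^2, I[5,5].
HN type (ℓ=4): μ^(1)=6; μ^(2)=-1; μ^(3)=-3; μ^(4)=-11

((0, 1, 1, 1, 1); (0, 0, 0, 2, 2); (3, 0, 0, 0, 0); (0, 0, 0, 0, 1))


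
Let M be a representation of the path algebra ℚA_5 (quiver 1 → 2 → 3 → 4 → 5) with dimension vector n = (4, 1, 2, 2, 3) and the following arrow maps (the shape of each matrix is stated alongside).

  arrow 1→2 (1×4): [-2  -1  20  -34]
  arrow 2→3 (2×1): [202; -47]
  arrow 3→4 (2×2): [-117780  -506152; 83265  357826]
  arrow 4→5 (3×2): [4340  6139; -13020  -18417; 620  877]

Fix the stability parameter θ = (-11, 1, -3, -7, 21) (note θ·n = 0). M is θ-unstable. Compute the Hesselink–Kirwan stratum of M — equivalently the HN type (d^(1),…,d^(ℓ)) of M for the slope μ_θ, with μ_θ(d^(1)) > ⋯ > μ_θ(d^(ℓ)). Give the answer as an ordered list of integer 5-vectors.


Via rank(M_{q-1}∘⋯∘M_p): M ≅ I[1,1]^3, I[1,5], I[3,3], I[4,4], I[5,5]^2.
μ_θ-semistable layers: μ^(1)=21; μ^(2)=-3; μ^(3)=-7; μ^(4)=-11

((0, 0, 0, 0, 3); (0, 1, 2, 1, 0); (0, 0, 0, 1, 0); (4, 0, 0, 0, 0))


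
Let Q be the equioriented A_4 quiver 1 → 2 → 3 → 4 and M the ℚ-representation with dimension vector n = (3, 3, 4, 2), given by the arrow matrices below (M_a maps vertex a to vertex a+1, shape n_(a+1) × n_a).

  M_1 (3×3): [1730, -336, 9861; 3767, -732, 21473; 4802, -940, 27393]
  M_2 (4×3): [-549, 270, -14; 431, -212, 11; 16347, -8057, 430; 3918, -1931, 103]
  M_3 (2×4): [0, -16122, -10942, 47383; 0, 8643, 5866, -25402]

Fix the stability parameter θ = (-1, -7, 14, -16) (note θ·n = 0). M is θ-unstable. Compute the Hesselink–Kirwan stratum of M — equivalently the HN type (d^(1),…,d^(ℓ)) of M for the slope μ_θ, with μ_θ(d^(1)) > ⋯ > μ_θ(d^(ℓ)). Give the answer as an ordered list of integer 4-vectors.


Interval decomposition of M: I[1,3], I[1,4]^2, I[3,3].
HN type (ℓ=3): μ^(1)=14; μ^(2)=-1; μ^(3)=-4

((0, 0, 2, 0); (0, 0, 2, 2); (3, 3, 0, 0))


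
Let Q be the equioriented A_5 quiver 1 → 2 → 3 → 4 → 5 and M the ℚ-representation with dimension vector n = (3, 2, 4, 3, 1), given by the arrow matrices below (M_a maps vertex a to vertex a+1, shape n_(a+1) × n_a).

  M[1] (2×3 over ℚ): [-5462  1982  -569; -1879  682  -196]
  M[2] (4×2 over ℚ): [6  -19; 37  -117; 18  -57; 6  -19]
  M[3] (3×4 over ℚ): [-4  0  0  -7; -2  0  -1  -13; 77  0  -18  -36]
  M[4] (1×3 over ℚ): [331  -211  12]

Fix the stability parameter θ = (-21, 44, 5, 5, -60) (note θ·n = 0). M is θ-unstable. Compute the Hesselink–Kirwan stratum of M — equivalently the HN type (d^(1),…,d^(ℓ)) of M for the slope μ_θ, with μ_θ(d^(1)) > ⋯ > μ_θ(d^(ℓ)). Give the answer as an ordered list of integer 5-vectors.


Barcode: M ≅ I[1,1], I[1,3], I[1,5], I[3,4]^2. HN layers by μ_θ (4 steps, strictly decreasing):
  μ^(1)=49/2; μ^(2)=5; μ^(3)=-3/2; μ^(4)=-21

((0, 1, 1, 0, 0); (0, 0, 2, 2, 0); (0, 1, 1, 1, 1); (3, 0, 0, 0, 0))


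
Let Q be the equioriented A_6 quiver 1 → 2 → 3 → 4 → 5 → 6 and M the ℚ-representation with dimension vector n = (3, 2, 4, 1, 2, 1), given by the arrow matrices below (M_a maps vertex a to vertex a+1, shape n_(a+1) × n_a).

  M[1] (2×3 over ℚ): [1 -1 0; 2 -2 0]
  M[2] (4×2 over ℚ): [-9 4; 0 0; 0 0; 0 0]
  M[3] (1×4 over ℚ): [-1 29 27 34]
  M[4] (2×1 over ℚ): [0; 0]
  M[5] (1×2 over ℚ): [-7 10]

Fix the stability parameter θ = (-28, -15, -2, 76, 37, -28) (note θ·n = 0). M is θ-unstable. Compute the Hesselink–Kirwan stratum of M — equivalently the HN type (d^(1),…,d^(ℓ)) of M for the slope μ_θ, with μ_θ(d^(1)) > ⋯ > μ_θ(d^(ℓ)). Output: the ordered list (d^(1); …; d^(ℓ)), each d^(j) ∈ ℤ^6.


Via rank(M_{q-1}∘⋯∘M_p): M ≅ I[1,1]^2, I[1,4], I[2,2], I[3,3]^3, I[5,5], I[5,6].
μ_θ-semistable layers: μ^(1)=76; μ^(2)=37; μ^(3)=9/2; μ^(4)=-2; μ^(5)=-15; μ^(6)=-28

((0, 0, 0, 1, 0, 0); (0, 0, 0, 0, 1, 0); (0, 0, 0, 0, 1, 1); (0, 0, 4, 0, 0, 0); (0, 2, 0, 0, 0, 0); (3, 0, 0, 0, 0, 0))


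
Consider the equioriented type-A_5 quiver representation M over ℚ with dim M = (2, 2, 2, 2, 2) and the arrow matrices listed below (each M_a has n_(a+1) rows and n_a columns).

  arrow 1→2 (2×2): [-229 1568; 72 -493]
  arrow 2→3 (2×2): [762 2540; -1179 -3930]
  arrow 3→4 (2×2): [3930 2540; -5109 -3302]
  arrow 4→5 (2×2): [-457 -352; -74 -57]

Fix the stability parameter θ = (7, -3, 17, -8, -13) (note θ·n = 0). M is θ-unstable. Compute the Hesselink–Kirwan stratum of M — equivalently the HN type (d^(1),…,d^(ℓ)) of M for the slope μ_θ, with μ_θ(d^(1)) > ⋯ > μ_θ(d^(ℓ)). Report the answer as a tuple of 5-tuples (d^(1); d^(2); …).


Barcode: M ≅ I[1,2], I[1,3], I[3,5], I[4,5]. HN layers by μ_θ (4 steps, strictly decreasing):
  μ^(1)=17; μ^(2)=2; μ^(3)=-4/3; μ^(4)=-21/2

((0, 0, 1, 0, 0); (2, 2, 0, 0, 0); (0, 0, 1, 1, 1); (0, 0, 0, 1, 1))


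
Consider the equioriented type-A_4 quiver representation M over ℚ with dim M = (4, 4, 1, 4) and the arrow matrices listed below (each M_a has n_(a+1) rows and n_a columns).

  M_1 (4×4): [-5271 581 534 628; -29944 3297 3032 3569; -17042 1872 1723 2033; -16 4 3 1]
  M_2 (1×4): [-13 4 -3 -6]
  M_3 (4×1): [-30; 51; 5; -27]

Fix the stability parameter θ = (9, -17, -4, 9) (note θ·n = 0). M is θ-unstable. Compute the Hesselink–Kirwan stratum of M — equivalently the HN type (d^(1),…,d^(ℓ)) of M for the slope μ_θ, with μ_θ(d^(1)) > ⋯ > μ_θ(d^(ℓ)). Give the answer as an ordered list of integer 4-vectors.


Via rank(M_{q-1}∘⋯∘M_p): M ≅ I[1,2]^3, I[1,4], I[4,4]^3.
μ_θ-semistable layers: μ^(1)=9; μ^(2)=-4

((0, 0, 0, 4); (4, 4, 1, 0))


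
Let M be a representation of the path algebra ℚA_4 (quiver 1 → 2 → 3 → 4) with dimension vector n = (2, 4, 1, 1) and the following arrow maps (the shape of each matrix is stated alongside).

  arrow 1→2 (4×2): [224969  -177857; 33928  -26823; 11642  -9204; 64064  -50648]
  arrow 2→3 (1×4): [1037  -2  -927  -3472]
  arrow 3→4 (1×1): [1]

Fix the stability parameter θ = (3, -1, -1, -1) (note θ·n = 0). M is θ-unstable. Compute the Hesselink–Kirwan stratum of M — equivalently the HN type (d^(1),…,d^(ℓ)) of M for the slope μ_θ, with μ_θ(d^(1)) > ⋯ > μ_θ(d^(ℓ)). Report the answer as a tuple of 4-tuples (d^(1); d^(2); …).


Barcode: M ≅ I[1,2], I[1,4], I[2,2]^2. HN layers by μ_θ (3 steps, strictly decreasing):
  μ^(1)=1; μ^(2)=0; μ^(3)=-1

((1, 1, 0, 0); (1, 1, 1, 1); (0, 2, 0, 0))


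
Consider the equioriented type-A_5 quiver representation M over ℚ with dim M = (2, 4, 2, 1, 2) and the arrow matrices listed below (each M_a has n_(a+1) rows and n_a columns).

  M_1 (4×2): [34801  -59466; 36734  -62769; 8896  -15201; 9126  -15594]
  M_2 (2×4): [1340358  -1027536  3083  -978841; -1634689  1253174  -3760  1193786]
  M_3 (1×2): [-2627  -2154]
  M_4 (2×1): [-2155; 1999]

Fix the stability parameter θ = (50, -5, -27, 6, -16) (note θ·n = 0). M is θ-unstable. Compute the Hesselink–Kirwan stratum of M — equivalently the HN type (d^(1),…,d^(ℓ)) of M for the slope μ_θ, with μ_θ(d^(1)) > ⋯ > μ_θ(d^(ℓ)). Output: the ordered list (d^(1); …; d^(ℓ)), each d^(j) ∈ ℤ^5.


Via rank(M_{q-1}∘⋯∘M_p): M ≅ I[1,3], I[1,5], I[2,2]^2, I[5,5].
μ_θ-semistable layers: μ^(1)=6; μ^(2)=8/5; μ^(3)=-5; μ^(4)=-16

((1, 1, 1, 0, 0); (1, 1, 1, 1, 1); (0, 2, 0, 0, 0); (0, 0, 0, 0, 1))


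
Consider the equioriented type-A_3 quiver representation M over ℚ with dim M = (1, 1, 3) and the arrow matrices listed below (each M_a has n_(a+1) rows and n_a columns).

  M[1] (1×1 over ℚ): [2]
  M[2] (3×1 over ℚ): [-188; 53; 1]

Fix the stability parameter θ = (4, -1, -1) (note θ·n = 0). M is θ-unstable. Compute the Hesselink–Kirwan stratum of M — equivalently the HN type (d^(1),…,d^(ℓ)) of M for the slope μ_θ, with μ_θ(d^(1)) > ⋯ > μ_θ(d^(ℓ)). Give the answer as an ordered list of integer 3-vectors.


Barcode: M ≅ I[1,3], I[3,3]^2. HN layers by μ_θ (2 steps, strictly decreasing):
  μ^(1)=2/3; μ^(2)=-1

((1, 1, 1); (0, 0, 2))


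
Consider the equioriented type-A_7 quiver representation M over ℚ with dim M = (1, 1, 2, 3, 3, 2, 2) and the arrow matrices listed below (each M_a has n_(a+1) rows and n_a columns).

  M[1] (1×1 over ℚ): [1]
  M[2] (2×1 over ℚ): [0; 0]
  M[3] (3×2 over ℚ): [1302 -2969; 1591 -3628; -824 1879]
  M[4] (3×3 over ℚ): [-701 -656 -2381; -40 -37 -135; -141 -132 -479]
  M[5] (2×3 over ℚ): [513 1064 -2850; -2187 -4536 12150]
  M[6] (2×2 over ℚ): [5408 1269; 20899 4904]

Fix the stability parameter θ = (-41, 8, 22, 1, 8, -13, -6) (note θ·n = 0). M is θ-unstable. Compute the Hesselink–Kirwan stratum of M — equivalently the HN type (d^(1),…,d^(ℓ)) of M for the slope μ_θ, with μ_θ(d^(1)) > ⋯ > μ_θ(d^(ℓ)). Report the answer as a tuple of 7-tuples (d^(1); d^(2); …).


Barcode: M ≅ I[1,2], I[3,5], I[3,7], I[4,5], I[6,7]. HN layers by μ_θ (7 steps, strictly decreasing):
  μ^(1)=31/3; μ^(2)=8; μ^(3)=12/5; μ^(4)=1; μ^(5)=-6; μ^(6)=-13; μ^(7)=-41

((0, 0, 1, 1, 1, 0, 0); (0, 1, 0, 0, 1, 0, 0); (0, 0, 1, 1, 1, 1, 1); (0, 0, 0, 1, 0, 0, 0); (0, 0, 0, 0, 0, 0, 1); (0, 0, 0, 0, 0, 1, 0); (1, 0, 0, 0, 0, 0, 0))


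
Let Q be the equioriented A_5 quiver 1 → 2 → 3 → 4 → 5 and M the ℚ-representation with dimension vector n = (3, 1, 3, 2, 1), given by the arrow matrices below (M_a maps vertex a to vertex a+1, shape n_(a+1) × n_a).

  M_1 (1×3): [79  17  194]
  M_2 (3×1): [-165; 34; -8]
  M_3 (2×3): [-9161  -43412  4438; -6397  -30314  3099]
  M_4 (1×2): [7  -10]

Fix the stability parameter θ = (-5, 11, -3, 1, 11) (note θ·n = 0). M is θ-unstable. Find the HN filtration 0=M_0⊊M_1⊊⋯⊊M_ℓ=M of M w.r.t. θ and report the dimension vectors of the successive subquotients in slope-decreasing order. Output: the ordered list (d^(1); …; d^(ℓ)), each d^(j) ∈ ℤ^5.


Interval decomposition of M: I[1,1]^2, I[1,5], I[3,3], I[3,4].
HN type (ℓ=5): μ^(1)=11; μ^(2)=3; μ^(3)=1; μ^(4)=-3; μ^(5)=-5

((0, 0, 0, 0, 1); (0, 1, 1, 1, 0); (0, 0, 0, 1, 0); (0, 0, 2, 0, 0); (3, 0, 0, 0, 0))


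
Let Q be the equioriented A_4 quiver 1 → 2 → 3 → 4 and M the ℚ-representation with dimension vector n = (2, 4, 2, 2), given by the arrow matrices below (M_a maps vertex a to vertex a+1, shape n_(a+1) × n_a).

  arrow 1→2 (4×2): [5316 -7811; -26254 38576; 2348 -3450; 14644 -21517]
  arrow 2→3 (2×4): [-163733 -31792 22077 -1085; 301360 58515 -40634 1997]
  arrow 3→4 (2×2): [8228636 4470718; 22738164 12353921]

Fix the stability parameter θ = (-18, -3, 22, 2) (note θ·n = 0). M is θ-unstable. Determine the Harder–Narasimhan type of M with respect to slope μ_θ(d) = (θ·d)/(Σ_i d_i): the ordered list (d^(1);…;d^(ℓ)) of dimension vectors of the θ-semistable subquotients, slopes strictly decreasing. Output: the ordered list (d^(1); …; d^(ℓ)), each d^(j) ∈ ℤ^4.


Interval decomposition of M: I[1,2], I[1,4], I[2,2], I[2,4].
HN type (ℓ=3): μ^(1)=12; μ^(2)=-3; μ^(3)=-18

((0, 0, 2, 2); (0, 4, 0, 0); (2, 0, 0, 0))


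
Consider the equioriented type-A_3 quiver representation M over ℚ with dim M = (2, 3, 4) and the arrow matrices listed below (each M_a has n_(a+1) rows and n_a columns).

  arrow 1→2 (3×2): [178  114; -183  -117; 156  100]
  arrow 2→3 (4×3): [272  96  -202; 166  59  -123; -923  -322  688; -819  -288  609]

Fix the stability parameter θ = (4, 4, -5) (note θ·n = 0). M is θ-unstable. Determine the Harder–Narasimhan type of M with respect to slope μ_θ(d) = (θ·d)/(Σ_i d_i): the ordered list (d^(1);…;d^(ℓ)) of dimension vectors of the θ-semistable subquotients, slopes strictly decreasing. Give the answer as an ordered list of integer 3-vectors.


Interval decomposition of M: I[1,3]^2, I[2,3], I[3,3].
HN type (ℓ=3): μ^(1)=1; μ^(2)=-1/2; μ^(3)=-5

((2, 2, 2); (0, 1, 1); (0, 0, 1))


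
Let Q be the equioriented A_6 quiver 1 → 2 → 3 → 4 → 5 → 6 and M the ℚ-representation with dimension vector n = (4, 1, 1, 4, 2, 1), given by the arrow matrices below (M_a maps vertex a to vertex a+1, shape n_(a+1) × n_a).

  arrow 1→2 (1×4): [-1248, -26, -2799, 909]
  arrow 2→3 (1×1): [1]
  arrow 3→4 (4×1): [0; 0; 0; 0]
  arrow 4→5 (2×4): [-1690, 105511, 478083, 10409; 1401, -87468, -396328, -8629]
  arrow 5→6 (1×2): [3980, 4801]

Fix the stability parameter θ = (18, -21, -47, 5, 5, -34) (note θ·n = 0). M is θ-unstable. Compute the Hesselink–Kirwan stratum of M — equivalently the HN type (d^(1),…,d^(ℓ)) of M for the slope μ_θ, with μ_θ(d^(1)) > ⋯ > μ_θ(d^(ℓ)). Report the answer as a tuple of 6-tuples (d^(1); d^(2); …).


Interval decomposition of M: I[1,1]^3, I[1,3], I[4,4]^2, I[4,5], I[4,6].
HN type (ℓ=4): μ^(1)=18; μ^(2)=5; μ^(3)=-8; μ^(4)=-50/3

((3, 0, 0, 0, 0, 0); (0, 0, 0, 3, 1, 0); (0, 0, 0, 1, 1, 1); (1, 1, 1, 0, 0, 0))


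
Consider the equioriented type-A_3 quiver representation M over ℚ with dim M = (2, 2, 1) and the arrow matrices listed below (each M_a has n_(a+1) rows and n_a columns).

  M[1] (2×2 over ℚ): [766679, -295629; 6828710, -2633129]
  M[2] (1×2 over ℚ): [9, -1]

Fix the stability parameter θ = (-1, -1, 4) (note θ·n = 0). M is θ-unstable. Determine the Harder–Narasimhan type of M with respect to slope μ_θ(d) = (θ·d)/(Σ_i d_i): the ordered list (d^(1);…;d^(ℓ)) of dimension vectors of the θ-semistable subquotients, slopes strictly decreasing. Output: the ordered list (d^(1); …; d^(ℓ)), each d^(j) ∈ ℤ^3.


Via rank(M_{q-1}∘⋯∘M_p): M ≅ I[1,2], I[1,3].
μ_θ-semistable layers: μ^(1)=4; μ^(2)=-1

((0, 0, 1); (2, 2, 0))


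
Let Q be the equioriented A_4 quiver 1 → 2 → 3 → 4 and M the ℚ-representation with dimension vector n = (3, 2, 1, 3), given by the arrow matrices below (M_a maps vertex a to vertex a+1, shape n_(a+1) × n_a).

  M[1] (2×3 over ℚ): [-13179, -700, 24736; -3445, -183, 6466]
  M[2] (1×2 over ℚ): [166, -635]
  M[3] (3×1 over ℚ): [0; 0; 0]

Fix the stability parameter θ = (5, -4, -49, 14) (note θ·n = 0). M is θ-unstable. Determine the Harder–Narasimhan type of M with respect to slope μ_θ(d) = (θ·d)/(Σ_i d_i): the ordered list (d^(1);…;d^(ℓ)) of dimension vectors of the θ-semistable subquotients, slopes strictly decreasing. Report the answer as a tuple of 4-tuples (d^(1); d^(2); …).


Barcode: M ≅ I[1,1], I[1,2], I[1,3], I[4,4]^3. HN layers by μ_θ (4 steps, strictly decreasing):
  μ^(1)=14; μ^(2)=5; μ^(3)=1/2; μ^(4)=-16

((0, 0, 0, 3); (1, 0, 0, 0); (1, 1, 0, 0); (1, 1, 1, 0))


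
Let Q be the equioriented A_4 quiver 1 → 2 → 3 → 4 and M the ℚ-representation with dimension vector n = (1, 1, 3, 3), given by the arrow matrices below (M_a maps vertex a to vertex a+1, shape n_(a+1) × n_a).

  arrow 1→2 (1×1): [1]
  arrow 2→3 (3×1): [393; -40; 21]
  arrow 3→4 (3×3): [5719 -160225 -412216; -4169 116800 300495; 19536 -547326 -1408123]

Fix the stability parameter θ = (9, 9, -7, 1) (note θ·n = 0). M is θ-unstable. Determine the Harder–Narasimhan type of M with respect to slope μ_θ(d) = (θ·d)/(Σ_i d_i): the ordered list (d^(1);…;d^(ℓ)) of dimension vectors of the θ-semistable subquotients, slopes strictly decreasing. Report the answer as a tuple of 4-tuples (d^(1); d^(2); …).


Barcode: M ≅ I[1,4], I[3,4]^2. HN layers by μ_θ (3 steps, strictly decreasing):
  μ^(1)=3; μ^(2)=1; μ^(3)=-7

((1, 1, 1, 1); (0, 0, 0, 2); (0, 0, 2, 0))


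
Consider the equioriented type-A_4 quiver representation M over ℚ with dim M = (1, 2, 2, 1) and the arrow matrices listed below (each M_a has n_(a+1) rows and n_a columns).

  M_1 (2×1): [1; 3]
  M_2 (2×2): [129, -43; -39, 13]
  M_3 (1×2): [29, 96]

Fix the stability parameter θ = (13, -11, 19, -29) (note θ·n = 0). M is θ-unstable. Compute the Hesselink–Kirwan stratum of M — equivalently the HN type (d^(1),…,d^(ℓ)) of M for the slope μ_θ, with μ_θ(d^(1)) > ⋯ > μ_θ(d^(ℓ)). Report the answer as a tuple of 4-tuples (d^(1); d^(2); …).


Interval decomposition of M: I[1,2], I[2,4], I[3,3].
HN type (ℓ=4): μ^(1)=19; μ^(2)=1; μ^(3)=-5; μ^(4)=-11

((0, 0, 1, 0); (1, 1, 0, 0); (0, 0, 1, 1); (0, 1, 0, 0))


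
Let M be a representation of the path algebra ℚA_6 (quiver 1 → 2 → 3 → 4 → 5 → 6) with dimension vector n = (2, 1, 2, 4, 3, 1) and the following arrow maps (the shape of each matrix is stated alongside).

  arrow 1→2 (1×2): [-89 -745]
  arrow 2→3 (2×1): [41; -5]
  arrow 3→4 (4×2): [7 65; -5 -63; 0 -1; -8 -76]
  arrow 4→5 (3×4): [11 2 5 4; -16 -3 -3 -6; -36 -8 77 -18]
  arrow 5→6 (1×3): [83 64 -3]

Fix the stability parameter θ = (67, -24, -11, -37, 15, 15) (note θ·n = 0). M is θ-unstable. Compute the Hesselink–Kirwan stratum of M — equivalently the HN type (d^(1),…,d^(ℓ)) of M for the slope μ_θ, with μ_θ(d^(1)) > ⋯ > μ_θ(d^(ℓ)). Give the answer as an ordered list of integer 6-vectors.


Interval decomposition of M: I[1,1], I[1,6], I[3,5], I[4,4], I[4,5].
HN type (ℓ=5): μ^(1)=67; μ^(2)=15; μ^(3)=-5/4; μ^(4)=-24; μ^(5)=-37

((1, 0, 0, 0, 0, 0); (0, 0, 0, 0, 3, 1); (1, 1, 1, 1, 0, 0); (0, 0, 1, 1, 0, 0); (0, 0, 0, 2, 0, 0))


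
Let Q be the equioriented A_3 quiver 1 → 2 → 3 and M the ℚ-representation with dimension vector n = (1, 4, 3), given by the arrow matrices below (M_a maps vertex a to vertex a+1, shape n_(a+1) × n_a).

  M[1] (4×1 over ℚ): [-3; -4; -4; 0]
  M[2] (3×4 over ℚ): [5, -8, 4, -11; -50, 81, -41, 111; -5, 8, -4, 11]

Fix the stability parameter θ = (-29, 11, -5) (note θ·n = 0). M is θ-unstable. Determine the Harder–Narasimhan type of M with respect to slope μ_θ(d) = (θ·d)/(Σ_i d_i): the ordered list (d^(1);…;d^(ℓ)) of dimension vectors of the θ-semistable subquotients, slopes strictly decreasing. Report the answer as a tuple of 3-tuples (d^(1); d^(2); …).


Via rank(M_{q-1}∘⋯∘M_p): M ≅ I[1,3], I[2,2]^2, I[2,3], I[3,3].
μ_θ-semistable layers: μ^(1)=11; μ^(2)=3; μ^(3)=-5; μ^(4)=-29

((0, 2, 0); (0, 2, 2); (0, 0, 1); (1, 0, 0))


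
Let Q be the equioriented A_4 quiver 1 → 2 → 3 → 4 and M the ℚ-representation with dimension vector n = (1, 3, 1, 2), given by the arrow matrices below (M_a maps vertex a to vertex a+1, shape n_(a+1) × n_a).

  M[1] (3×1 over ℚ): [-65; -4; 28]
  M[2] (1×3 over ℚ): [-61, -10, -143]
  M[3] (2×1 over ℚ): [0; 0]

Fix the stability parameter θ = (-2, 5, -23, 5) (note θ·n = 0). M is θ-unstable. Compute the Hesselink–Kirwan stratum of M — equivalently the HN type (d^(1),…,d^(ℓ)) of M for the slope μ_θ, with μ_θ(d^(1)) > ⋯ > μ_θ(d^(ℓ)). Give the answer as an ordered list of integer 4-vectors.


Via rank(M_{q-1}∘⋯∘M_p): M ≅ I[1,3], I[2,2]^2, I[4,4]^2.
μ_θ-semistable layers: μ^(1)=5; μ^(2)=-20/3

((0, 2, 0, 2); (1, 1, 1, 0))


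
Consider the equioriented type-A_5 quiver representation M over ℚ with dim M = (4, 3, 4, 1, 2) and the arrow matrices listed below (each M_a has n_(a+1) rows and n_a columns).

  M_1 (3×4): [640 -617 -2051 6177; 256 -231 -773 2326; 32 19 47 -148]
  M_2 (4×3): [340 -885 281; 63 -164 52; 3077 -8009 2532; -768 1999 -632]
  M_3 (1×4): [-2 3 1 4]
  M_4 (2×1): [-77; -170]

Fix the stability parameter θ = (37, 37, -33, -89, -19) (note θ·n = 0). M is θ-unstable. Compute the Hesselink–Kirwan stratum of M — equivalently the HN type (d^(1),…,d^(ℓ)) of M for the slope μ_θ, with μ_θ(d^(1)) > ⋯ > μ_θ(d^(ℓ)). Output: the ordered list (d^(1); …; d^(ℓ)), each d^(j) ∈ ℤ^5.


Interval decomposition of M: I[1,1], I[1,3]^2, I[1,5], I[3,3], I[5,5].
HN type (ℓ=5): μ^(1)=37; μ^(2)=41/3; μ^(3)=-67/5; μ^(4)=-19; μ^(5)=-33

((1, 0, 0, 0, 0); (2, 2, 2, 0, 0); (1, 1, 1, 1, 1); (0, 0, 0, 0, 1); (0, 0, 1, 0, 0))


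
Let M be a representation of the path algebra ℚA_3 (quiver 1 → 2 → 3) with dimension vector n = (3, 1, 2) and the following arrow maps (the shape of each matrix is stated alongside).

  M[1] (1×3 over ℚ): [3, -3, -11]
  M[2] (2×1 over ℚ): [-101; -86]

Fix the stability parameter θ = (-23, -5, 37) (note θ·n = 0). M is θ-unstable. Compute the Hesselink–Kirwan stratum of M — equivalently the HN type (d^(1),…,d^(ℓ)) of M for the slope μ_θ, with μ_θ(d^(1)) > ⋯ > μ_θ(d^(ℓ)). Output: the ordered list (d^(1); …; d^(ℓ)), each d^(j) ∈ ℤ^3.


Barcode: M ≅ I[1,1]^2, I[1,3], I[3,3]. HN layers by μ_θ (3 steps, strictly decreasing):
  μ^(1)=37; μ^(2)=-5; μ^(3)=-23

((0, 0, 2); (0, 1, 0); (3, 0, 0))


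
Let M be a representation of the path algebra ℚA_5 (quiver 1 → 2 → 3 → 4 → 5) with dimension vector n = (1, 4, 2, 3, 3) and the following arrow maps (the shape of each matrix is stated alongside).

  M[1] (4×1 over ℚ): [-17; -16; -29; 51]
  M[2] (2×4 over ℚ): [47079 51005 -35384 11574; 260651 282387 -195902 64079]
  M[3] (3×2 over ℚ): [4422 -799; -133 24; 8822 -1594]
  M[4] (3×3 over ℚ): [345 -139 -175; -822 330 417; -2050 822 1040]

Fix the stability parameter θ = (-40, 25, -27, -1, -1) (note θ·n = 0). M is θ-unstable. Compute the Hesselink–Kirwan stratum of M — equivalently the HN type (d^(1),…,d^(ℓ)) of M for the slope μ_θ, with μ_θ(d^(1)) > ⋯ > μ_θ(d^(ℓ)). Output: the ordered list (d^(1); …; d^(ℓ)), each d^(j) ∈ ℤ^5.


Via rank(M_{q-1}∘⋯∘M_p): M ≅ I[1,5], I[2,2]^2, I[2,4], I[4,5], I[5,5].
μ_θ-semistable layers: μ^(1)=25; μ^(2)=-1; μ^(3)=-40

((0, 2, 0, 0, 0); (0, 2, 2, 3, 3); (1, 0, 0, 0, 0))
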